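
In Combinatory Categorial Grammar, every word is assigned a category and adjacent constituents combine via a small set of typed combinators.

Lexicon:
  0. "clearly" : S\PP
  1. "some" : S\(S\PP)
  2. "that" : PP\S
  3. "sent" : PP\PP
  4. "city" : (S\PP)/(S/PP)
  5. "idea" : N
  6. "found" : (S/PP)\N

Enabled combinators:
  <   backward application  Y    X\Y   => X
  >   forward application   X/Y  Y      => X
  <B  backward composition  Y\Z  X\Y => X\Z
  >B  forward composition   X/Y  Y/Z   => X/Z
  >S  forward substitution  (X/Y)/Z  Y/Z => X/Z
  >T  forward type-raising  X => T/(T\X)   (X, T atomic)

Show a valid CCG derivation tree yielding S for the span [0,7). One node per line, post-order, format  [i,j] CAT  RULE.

[0,7] S   <
  [0,4] PP   <
    [0,2] S   <
      [0,1] "clearly" : S\PP
      [1,2] "some" : S\(S\PP)
    [2,4] PP\S   <B
      [2,3] "that" : PP\S
      [3,4] "sent" : PP\PP
  [4,7] S\PP   >
    [4,5] "city" : (S\PP)/(S/PP)
    [5,7] S/PP   <
      [5,6] "idea" : N
      [6,7] "found" : (S/PP)\N

[0,1] S\PP  lex  "clearly"
[1,2] S\(S\PP)  lex  "some"
[0,2] S  <  k=1
[2,3] PP\S  lex  "that"
[3,4] PP\PP  lex  "sent"
[2,4] PP\S  <B  k=3
[0,4] PP  <  k=2
[4,5] (S\PP)/(S/PP)  lex  "city"
[5,6] N  lex  "idea"
[6,7] (S/PP)\N  lex  "found"
[5,7] S/PP  <  k=6
[4,7] S\PP  >  k=5
[0,7] S  <  k=4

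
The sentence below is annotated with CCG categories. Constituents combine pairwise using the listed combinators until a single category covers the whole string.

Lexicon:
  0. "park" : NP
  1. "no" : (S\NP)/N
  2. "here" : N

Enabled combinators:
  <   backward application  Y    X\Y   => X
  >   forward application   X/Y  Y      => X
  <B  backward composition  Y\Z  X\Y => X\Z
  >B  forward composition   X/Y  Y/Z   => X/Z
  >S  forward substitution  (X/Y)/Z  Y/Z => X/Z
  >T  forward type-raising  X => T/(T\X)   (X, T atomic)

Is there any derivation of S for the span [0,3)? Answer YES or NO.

[0,3] S   <
  [0,1] "park" : NP
  [1,3] S\NP   >
    [1,2] "no" : (S\NP)/N
    [2,3] "here" : N

YES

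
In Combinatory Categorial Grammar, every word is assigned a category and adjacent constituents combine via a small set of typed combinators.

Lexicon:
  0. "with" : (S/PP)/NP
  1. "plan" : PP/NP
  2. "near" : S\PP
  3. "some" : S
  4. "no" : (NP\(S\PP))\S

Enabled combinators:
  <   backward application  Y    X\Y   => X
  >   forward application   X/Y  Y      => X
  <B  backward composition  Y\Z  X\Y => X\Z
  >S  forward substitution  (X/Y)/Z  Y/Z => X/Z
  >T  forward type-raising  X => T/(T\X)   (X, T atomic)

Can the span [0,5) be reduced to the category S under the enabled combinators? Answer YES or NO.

[0,5] S   >
  [0,2] S/NP   >S
    [0,1] "with" : (S/PP)/NP
    [1,2] "plan" : PP/NP
  [2,5] NP   <
    [2,3] "near" : S\PP
    [3,5] NP\(S\PP)   <
      [3,4] "some" : S
      [4,5] "no" : (NP\(S\PP))\S

YES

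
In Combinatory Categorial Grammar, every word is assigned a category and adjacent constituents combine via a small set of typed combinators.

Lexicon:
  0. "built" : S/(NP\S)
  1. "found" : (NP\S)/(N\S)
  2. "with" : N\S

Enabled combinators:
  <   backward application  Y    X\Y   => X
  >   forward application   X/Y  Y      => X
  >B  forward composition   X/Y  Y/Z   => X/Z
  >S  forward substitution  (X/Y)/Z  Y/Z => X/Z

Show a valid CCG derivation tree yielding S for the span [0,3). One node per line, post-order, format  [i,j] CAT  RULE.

[0,1] S/(NP\S)  lex  "built"
[1,2] (NP\S)/(N\S)  lex  "found"
[2,3] N\S  lex  "with"
[1,3] NP\S  >  k=2
[0,3] S  >  k=1

[0,3] S   >
  [0,1] "built" : S/(NP\S)
  [1,3] NP\S   >
    [1,2] "found" : (NP\S)/(N\S)
    [2,3] "with" : N\S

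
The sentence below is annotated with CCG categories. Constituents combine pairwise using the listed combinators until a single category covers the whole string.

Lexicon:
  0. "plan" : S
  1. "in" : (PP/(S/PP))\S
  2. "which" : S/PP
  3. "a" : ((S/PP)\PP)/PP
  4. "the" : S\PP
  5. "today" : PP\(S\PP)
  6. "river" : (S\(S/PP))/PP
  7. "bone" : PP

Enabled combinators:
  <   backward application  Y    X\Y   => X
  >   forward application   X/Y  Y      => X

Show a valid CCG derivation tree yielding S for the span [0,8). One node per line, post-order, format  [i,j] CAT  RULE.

[0,1] S  lex  "plan"
[1,2] (PP/(S/PP))\S  lex  "in"
[0,2] PP/(S/PP)  <  k=1
[2,3] S/PP  lex  "which"
[0,3] PP  >  k=2
[3,4] ((S/PP)\PP)/PP  lex  "a"
[4,5] S\PP  lex  "the"
[5,6] PP\(S\PP)  lex  "today"
[4,6] PP  <  k=5
[3,6] (S/PP)\PP  >  k=4
[0,6] S/PP  <  k=3
[6,7] (S\(S/PP))/PP  lex  "river"
[7,8] PP  lex  "bone"
[6,8] S\(S/PP)  >  k=7
[0,8] S  <  k=6

[0,8] S   <
  [0,6] S/PP   <
    [0,3] PP   >
      [0,2] PP/(S/PP)   <
        [0,1] "plan" : S
        [1,2] "in" : (PP/(S/PP))\S
      [2,3] "which" : S/PP
    [3,6] (S/PP)\PP   >
      [3,4] "a" : ((S/PP)\PP)/PP
      [4,6] PP   <
        [4,5] "the" : S\PP
        [5,6] "today" : PP\(S\PP)
  [6,8] S\(S/PP)   >
    [6,7] "river" : (S\(S/PP))/PP
    [7,8] "bone" : PP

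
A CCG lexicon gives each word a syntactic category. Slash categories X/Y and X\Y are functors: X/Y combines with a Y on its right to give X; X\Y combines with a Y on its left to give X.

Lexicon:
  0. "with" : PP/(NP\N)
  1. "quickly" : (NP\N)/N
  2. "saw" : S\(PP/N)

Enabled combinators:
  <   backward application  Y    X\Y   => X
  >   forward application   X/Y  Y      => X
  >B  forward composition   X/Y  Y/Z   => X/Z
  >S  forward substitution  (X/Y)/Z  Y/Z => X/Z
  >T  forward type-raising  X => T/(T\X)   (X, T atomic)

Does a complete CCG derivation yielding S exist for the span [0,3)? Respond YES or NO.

YES

[0,3] S   <
  [0,2] PP/N   >B
    [0,1] "with" : PP/(NP\N)
    [1,2] "quickly" : (NP\N)/N
  [2,3] "saw" : S\(PP/N)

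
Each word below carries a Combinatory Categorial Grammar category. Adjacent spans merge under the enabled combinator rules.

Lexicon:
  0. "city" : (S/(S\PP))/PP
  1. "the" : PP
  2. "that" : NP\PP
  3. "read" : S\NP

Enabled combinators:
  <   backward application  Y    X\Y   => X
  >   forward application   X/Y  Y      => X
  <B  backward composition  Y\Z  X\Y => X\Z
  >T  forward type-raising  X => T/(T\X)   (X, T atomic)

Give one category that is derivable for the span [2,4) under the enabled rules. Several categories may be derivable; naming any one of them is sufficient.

S\PP

[0,4] S   >
  [0,2] S/(S\PP)   >
    [0,1] "city" : (S/(S\PP))/PP
    [1,2] "the" : PP
  [2,4] S\PP   <B
    [2,3] "that" : NP\PP
    [3,4] "read" : S\NP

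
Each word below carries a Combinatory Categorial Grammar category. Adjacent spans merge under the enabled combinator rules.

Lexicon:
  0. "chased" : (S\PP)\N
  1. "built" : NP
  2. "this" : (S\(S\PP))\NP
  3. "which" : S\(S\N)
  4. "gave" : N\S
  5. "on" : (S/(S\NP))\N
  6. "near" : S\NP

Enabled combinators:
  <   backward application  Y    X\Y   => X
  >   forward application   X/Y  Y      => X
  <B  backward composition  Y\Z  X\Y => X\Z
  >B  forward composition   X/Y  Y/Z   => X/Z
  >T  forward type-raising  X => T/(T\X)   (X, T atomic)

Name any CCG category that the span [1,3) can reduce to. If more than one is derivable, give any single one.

[0,7] S   >
  [0,6] S/(S\NP)   <
    [0,5] N   <
      [0,4] S   <
        [0,3] S\N   <B
          [0,1] "chased" : (S\PP)\N
          [1,3] S\(S\PP)   <
            [1,2] "built" : NP
            [2,3] "this" : (S\(S\PP))\NP
        [3,4] "which" : S\(S\N)
      [4,5] "gave" : N\S
    [5,6] "on" : (S/(S\NP))\N
  [6,7] "near" : S\NP

S\(S\PP)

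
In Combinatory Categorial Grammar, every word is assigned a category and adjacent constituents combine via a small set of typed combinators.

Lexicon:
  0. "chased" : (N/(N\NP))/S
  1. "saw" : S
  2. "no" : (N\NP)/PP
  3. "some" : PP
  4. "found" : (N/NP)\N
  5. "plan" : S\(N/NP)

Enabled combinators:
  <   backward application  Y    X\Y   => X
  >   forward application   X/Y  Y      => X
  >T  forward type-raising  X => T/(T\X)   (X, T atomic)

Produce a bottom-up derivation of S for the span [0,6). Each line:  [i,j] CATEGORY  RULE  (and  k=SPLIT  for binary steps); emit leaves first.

[0,1] (N/(N\NP))/S  lex  "chased"
[1,2] S  lex  "saw"
[0,2] N/(N\NP)  >  k=1
[2,3] (N\NP)/PP  lex  "no"
[3,4] PP  lex  "some"
[2,4] N\NP  >  k=3
[0,4] N  >  k=2
[4,5] (N/NP)\N  lex  "found"
[0,5] N/NP  <  k=4
[5,6] S\(N/NP)  lex  "plan"
[0,6] S  <  k=5

[0,6] S   <
  [0,5] N/NP   <
    [0,4] N   >
      [0,2] N/(N\NP)   >
        [0,1] "chased" : (N/(N\NP))/S
        [1,2] "saw" : S
      [2,4] N\NP   >
        [2,3] "no" : (N\NP)/PP
        [3,4] "some" : PP
    [4,5] "found" : (N/NP)\N
  [5,6] "plan" : S\(N/NP)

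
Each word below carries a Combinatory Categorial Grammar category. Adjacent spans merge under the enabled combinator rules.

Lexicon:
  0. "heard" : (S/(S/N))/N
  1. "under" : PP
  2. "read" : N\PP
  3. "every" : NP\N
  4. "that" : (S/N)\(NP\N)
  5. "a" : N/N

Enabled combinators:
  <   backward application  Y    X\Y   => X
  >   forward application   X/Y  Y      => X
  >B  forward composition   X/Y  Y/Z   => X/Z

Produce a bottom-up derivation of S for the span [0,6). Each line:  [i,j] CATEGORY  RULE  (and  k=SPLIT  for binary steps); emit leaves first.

[0,1] (S/(S/N))/N  lex  "heard"
[1,2] PP  lex  "under"
[2,3] N\PP  lex  "read"
[1,3] N  <  k=2
[0,3] S/(S/N)  >  k=1
[3,4] NP\N  lex  "every"
[4,5] (S/N)\(NP\N)  lex  "that"
[3,5] S/N  <  k=4
[5,6] N/N  lex  "a"
[3,6] S/N  >B  k=5
[0,6] S  >  k=3

[0,6] S   >
  [0,3] S/(S/N)   >
    [0,1] "heard" : (S/(S/N))/N
    [1,3] N   <
      [1,2] "under" : PP
      [2,3] "read" : N\PP
  [3,6] S/N   >B
    [3,5] S/N   <
      [3,4] "every" : NP\N
      [4,5] "that" : (S/N)\(NP\N)
    [5,6] "a" : N/N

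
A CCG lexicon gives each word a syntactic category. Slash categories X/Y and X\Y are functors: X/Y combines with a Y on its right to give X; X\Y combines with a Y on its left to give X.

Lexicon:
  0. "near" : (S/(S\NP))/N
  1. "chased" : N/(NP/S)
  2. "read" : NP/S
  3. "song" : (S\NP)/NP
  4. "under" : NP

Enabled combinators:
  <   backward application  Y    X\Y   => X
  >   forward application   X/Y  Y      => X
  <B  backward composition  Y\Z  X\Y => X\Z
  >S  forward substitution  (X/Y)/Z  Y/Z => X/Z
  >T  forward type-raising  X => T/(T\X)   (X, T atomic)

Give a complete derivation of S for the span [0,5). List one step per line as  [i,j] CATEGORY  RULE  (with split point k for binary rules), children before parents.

[0,5] S   >
  [0,3] S/(S\NP)   >
    [0,1] "near" : (S/(S\NP))/N
    [1,3] N   >
      [1,2] "chased" : N/(NP/S)
      [2,3] "read" : NP/S
  [3,5] S\NP   >
    [3,4] "song" : (S\NP)/NP
    [4,5] "under" : NP

[0,1] (S/(S\NP))/N  lex  "near"
[1,2] N/(NP/S)  lex  "chased"
[2,3] NP/S  lex  "read"
[1,3] N  >  k=2
[0,3] S/(S\NP)  >  k=1
[3,4] (S\NP)/NP  lex  "song"
[4,5] NP  lex  "under"
[3,5] S\NP  >  k=4
[0,5] S  >  k=3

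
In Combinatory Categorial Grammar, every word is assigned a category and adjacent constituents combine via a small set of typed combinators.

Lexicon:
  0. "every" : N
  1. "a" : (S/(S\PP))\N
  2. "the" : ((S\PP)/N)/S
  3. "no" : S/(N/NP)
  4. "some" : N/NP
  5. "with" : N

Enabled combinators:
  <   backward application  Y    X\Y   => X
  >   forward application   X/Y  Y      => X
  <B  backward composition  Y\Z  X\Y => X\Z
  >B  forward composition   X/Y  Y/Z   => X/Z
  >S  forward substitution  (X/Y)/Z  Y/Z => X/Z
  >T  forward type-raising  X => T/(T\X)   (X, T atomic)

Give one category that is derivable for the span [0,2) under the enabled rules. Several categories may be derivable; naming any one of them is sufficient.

[0,6] S   >
  [0,2] S/(S\PP)   <
    [0,1] "every" : N
    [1,2] "a" : (S/(S\PP))\N
  [2,6] S\PP   >
    [2,5] (S\PP)/N   >
      [2,3] "the" : ((S\PP)/N)/S
      [3,5] S   >
        [3,4] "no" : S/(N/NP)
        [4,5] "some" : N/NP
    [5,6] "with" : N

S/(S\PP)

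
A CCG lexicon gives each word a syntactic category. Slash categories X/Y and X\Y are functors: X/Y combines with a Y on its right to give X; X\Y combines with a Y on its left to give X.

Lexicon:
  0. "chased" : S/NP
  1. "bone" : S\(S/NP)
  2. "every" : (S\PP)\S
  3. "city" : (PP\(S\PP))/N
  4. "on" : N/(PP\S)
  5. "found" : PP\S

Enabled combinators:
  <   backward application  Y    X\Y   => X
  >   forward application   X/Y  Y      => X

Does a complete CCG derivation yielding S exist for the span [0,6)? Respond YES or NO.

S/NP S\(S/NP) (S\PP)\S (PP\(S\PP))/N N/(PP\S) PP\S
CKY chart[0,6] = {PP}; S ∉ chart

NO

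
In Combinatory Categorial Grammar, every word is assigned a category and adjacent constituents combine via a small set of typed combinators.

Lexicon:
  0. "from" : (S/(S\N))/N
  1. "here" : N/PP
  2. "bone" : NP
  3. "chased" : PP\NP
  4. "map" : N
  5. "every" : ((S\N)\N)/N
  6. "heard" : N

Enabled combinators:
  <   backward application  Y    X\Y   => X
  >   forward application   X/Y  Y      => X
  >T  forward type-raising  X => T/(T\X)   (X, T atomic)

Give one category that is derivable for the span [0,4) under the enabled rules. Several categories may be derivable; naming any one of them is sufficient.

S/(S\N)

[0,7] S   >
  [0,4] S/(S\N)   >
    [0,1] "from" : (S/(S\N))/N
    [1,4] N   >
      [1,2] "here" : N/PP
      [2,4] PP   <
        [2,3] "bone" : NP
        [3,4] "chased" : PP\NP
  [4,7] S\N   <
    [4,5] "map" : N
    [5,7] (S\N)\N   >
      [5,6] "every" : ((S\N)\N)/N
      [6,7] "heard" : N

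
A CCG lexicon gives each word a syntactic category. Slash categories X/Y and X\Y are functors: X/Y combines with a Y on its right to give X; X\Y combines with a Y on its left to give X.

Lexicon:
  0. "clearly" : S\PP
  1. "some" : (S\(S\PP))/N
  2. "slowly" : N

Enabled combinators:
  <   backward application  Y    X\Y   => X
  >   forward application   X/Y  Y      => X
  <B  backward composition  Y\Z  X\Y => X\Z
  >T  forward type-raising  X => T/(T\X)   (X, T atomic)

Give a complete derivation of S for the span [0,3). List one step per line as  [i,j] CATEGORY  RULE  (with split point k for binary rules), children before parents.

[0,1] S\PP  lex  "clearly"
[1,2] (S\(S\PP))/N  lex  "some"
[2,3] N  lex  "slowly"
[1,3] S\(S\PP)  >  k=2
[0,3] S  <  k=1

[0,3] S   <
  [0,1] "clearly" : S\PP
  [1,3] S\(S\PP)   >
    [1,2] "some" : (S\(S\PP))/N
    [2,3] "slowly" : N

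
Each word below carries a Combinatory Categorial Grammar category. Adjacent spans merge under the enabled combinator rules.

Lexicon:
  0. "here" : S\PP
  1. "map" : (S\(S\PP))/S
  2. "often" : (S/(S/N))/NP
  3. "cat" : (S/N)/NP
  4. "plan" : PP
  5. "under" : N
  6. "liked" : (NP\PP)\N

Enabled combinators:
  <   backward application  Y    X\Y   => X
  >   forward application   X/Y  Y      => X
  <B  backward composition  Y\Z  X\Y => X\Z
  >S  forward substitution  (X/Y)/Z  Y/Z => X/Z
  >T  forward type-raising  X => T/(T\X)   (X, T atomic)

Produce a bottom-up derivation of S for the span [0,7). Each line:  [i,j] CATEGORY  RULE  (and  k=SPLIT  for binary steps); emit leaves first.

[0,7] S   <
  [0,1] "here" : S\PP
  [1,7] S\(S\PP)   >
    [1,2] "map" : (S\(S\PP))/S
    [2,7] S   >
      [2,4] S/NP   >S
        [2,3] "often" : (S/(S/N))/NP
        [3,4] "cat" : (S/N)/NP
      [4,7] NP   >
        [4,5] NP/(NP\PP)   >T
          [4,5] "plan" : PP
        [5,7] NP\PP   <
          [5,6] "under" : N
          [6,7] "liked" : (NP\PP)\N

[0,1] S\PP  lex  "here"
[1,2] (S\(S\PP))/S  lex  "map"
[2,3] (S/(S/N))/NP  lex  "often"
[3,4] (S/N)/NP  lex  "cat"
[2,4] S/NP  >S  k=3
[4,5] PP  lex  "plan"
[4,5] NP/(NP\PP)  >T
[5,6] N  lex  "under"
[6,7] (NP\PP)\N  lex  "liked"
[5,7] NP\PP  <  k=6
[4,7] NP  >  k=5
[2,7] S  >  k=4
[1,7] S\(S\PP)  >  k=2
[0,7] S  <  k=1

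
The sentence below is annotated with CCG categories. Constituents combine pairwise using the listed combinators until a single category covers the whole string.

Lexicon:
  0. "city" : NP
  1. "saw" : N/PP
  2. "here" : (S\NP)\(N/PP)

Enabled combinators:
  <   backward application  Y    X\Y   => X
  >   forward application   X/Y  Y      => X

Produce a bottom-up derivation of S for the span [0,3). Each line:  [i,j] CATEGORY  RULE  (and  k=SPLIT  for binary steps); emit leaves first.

[0,1] NP  lex  "city"
[1,2] N/PP  lex  "saw"
[2,3] (S\NP)\(N/PP)  lex  "here"
[1,3] S\NP  <  k=2
[0,3] S  <  k=1

[0,3] S   <
  [0,1] "city" : NP
  [1,3] S\NP   <
    [1,2] "saw" : N/PP
    [2,3] "here" : (S\NP)\(N/PP)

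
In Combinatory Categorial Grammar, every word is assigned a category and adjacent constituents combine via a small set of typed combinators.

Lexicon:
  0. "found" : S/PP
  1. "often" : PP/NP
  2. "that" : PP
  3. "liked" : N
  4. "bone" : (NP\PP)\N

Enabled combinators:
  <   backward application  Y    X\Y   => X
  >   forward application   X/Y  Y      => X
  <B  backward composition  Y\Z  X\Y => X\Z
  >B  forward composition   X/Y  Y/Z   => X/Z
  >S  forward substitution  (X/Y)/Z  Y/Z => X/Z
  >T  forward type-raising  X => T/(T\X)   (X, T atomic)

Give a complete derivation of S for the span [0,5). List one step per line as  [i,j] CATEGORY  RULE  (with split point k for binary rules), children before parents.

[0,1] S/PP  lex  "found"
[1,2] PP/NP  lex  "often"
[0,2] S/NP  >B  k=1
[2,3] PP  lex  "that"
[2,3] NP/(NP\PP)  >T
[3,4] N  lex  "liked"
[4,5] (NP\PP)\N  lex  "bone"
[3,5] NP\PP  <  k=4
[2,5] NP  >  k=3
[0,5] S  >  k=2

[0,5] S   >
  [0,2] S/NP   >B
    [0,1] "found" : S/PP
    [1,2] "often" : PP/NP
  [2,5] NP   >
    [2,3] NP/(NP\PP)   >T
      [2,3] "that" : PP
    [3,5] NP\PP   <
      [3,4] "liked" : N
      [4,5] "bone" : (NP\PP)\N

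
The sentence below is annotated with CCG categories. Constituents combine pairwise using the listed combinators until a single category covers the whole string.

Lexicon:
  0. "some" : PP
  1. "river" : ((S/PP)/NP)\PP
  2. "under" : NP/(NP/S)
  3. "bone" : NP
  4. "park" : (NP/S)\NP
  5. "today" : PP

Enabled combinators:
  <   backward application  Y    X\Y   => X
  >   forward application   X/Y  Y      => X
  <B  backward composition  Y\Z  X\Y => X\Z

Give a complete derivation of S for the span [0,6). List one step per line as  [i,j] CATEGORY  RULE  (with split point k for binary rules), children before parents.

[0,6] S   >
  [0,5] S/PP   >
    [0,2] (S/PP)/NP   <
      [0,1] "some" : PP
      [1,2] "river" : ((S/PP)/NP)\PP
    [2,5] NP   >
      [2,3] "under" : NP/(NP/S)
      [3,5] NP/S   <
        [3,4] "bone" : NP
        [4,5] "park" : (NP/S)\NP
  [5,6] "today" : PP

[0,1] PP  lex  "some"
[1,2] ((S/PP)/NP)\PP  lex  "river"
[0,2] (S/PP)/NP  <  k=1
[2,3] NP/(NP/S)  lex  "under"
[3,4] NP  lex  "bone"
[4,5] (NP/S)\NP  lex  "park"
[3,5] NP/S  <  k=4
[2,5] NP  >  k=3
[0,5] S/PP  >  k=2
[5,6] PP  lex  "today"
[0,6] S  >  k=5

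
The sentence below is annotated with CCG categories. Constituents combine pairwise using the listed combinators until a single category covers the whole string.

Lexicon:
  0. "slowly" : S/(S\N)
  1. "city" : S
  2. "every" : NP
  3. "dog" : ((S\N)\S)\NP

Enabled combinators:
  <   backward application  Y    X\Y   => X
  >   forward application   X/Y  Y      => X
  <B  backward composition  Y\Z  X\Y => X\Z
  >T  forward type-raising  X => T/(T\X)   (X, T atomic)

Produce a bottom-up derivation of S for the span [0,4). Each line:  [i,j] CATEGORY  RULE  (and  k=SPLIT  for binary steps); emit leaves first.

[0,1] S/(S\N)  lex  "slowly"
[1,2] S  lex  "city"
[2,3] NP  lex  "every"
[3,4] ((S\N)\S)\NP  lex  "dog"
[2,4] (S\N)\S  <  k=3
[1,4] S\N  <  k=2
[0,4] S  >  k=1

[0,4] S   >
  [0,1] "slowly" : S/(S\N)
  [1,4] S\N   <
    [1,2] "city" : S
    [2,4] (S\N)\S   <
      [2,3] "every" : NP
      [3,4] "dog" : ((S\N)\S)\NP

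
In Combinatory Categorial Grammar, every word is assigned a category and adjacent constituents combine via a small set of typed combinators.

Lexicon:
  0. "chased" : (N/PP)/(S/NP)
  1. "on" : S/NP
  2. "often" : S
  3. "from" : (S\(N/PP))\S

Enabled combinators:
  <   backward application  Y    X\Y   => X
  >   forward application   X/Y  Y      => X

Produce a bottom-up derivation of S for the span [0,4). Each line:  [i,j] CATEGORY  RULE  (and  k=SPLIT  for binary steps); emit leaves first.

[0,1] (N/PP)/(S/NP)  lex  "chased"
[1,2] S/NP  lex  "on"
[0,2] N/PP  >  k=1
[2,3] S  lex  "often"
[3,4] (S\(N/PP))\S  lex  "from"
[2,4] S\(N/PP)  <  k=3
[0,4] S  <  k=2

[0,4] S   <
  [0,2] N/PP   >
    [0,1] "chased" : (N/PP)/(S/NP)
    [1,2] "on" : S/NP
  [2,4] S\(N/PP)   <
    [2,3] "often" : S
    [3,4] "from" : (S\(N/PP))\S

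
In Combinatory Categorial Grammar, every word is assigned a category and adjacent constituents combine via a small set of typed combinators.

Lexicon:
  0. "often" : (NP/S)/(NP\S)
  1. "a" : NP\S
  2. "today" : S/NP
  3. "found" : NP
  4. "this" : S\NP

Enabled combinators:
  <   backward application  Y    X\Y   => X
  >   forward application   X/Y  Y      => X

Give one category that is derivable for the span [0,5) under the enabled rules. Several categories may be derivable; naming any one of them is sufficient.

S

[0,5] S   <
  [0,4] NP   >
    [0,2] NP/S   >
      [0,1] "often" : (NP/S)/(NP\S)
      [1,2] "a" : NP\S
    [2,4] S   >
      [2,3] "today" : S/NP
      [3,4] "found" : NP
  [4,5] "this" : S\NP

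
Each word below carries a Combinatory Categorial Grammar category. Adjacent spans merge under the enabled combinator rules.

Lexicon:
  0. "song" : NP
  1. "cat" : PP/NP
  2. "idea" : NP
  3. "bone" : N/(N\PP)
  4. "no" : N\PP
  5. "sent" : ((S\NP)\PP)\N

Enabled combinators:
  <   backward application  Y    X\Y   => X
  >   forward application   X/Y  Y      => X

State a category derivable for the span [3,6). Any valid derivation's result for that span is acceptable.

[0,6] S   <
  [0,1] "song" : NP
  [1,6] S\NP   <
    [1,3] PP   >
      [1,2] "cat" : PP/NP
      [2,3] "idea" : NP
    [3,6] (S\NP)\PP   <
      [3,5] N   >
        [3,4] "bone" : N/(N\PP)
        [4,5] "no" : N\PP
      [5,6] "sent" : ((S\NP)\PP)\N

(S\NP)\PP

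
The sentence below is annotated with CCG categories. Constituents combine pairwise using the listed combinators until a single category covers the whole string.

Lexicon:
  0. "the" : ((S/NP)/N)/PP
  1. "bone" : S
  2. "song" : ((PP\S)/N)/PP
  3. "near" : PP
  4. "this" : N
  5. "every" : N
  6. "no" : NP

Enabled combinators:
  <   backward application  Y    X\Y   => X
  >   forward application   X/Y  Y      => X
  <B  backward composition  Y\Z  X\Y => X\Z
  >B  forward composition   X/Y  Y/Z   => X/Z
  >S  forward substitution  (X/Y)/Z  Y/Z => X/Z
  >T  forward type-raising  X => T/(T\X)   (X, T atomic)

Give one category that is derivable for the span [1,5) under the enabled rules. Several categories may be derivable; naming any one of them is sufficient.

[0,7] S   >
  [0,6] S/NP   >
    [0,5] (S/NP)/N   >
      [0,1] "the" : ((S/NP)/N)/PP
      [1,5] PP   <
        [1,2] "bone" : S
        [2,5] PP\S   >
          [2,4] (PP\S)/N   >
            [2,3] "song" : ((PP\S)/N)/PP
            [3,4] "near" : PP
          [4,5] "this" : N
    [5,6] "every" : N
  [6,7] "no" : NP

PP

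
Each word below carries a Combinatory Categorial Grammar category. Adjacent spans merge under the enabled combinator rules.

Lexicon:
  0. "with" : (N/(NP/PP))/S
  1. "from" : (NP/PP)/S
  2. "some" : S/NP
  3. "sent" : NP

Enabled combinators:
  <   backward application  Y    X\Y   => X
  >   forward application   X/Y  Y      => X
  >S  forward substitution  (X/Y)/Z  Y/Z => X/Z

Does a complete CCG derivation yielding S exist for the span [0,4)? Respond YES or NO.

(N/(NP/PP))/S (NP/PP)/S S/NP NP
CKY chart[0,4] = {N}; S ∉ chart

NO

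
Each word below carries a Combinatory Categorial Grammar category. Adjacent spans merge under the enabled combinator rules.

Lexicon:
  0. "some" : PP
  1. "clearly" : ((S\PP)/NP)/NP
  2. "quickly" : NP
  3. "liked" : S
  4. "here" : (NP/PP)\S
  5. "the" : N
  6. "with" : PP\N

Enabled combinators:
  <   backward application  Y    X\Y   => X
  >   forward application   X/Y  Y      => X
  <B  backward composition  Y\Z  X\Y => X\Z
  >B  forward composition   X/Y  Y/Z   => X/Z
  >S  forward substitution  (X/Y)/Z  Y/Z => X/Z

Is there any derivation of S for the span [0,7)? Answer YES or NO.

[0,7] S   <
  [0,1] "some" : PP
  [1,7] S\PP   >
    [1,3] (S\PP)/NP   >
      [1,2] "clearly" : ((S\PP)/NP)/NP
      [2,3] "quickly" : NP
    [3,7] NP   >
      [3,5] NP/PP   <
        [3,4] "liked" : S
        [4,5] "here" : (NP/PP)\S
      [5,7] PP   <
        [5,6] "the" : N
        [6,7] "with" : PP\N

YES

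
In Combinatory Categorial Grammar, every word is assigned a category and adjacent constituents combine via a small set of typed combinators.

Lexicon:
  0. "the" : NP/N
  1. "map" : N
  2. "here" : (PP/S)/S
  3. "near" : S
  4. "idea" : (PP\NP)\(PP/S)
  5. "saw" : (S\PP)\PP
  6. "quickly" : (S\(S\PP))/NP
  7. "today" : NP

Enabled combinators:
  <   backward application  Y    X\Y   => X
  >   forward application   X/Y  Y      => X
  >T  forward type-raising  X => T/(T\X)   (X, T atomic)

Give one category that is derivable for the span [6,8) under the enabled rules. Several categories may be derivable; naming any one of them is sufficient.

[0,8] S   <
  [0,6] S\PP   <
    [0,5] PP   <
      [0,2] NP   >
        [0,1] "the" : NP/N
        [1,2] "map" : N
      [2,5] PP\NP   <
        [2,4] PP/S   >
          [2,3] "here" : (PP/S)/S
          [3,4] "near" : S
        [4,5] "idea" : (PP\NP)\(PP/S)
    [5,6] "saw" : (S\PP)\PP
  [6,8] S\(S\PP)   >
    [6,7] "quickly" : (S\(S\PP))/NP
    [7,8] "today" : NP

S\(S\PP)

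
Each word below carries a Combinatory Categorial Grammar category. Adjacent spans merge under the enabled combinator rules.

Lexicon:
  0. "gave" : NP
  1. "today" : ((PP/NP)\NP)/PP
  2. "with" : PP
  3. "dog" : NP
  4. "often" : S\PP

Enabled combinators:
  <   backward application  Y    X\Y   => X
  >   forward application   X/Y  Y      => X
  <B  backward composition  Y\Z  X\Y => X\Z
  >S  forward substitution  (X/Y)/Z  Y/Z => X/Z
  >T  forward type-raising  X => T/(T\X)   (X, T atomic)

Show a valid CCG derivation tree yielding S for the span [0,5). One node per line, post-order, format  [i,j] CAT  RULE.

[0,5] S   <
  [0,4] PP   >
    [0,3] PP/NP   <
      [0,1] "gave" : NP
      [1,3] (PP/NP)\NP   >
        [1,2] "today" : ((PP/NP)\NP)/PP
        [2,3] "with" : PP
    [3,4] "dog" : NP
  [4,5] "often" : S\PP

[0,1] NP  lex  "gave"
[1,2] ((PP/NP)\NP)/PP  lex  "today"
[2,3] PP  lex  "with"
[1,3] (PP/NP)\NP  >  k=2
[0,3] PP/NP  <  k=1
[3,4] NP  lex  "dog"
[0,4] PP  >  k=3
[4,5] S\PP  lex  "often"
[0,5] S  <  k=4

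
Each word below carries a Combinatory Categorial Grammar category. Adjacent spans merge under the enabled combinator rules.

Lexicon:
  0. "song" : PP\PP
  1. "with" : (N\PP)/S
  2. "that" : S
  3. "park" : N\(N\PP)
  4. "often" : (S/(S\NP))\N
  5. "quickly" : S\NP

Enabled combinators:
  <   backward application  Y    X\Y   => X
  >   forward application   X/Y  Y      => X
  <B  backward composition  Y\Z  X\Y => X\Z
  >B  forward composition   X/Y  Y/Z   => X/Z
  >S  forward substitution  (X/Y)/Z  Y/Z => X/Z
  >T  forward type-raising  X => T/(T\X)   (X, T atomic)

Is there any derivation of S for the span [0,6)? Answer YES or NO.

[0,6] S   >
  [0,5] S/(S\NP)   <
    [0,4] N   <
      [0,3] N\PP   <B
        [0,1] "song" : PP\PP
        [1,3] N\PP   >
          [1,2] "with" : (N\PP)/S
          [2,3] "that" : S
      [3,4] "park" : N\(N\PP)
    [4,5] "often" : (S/(S\NP))\N
  [5,6] "quickly" : S\NP

YES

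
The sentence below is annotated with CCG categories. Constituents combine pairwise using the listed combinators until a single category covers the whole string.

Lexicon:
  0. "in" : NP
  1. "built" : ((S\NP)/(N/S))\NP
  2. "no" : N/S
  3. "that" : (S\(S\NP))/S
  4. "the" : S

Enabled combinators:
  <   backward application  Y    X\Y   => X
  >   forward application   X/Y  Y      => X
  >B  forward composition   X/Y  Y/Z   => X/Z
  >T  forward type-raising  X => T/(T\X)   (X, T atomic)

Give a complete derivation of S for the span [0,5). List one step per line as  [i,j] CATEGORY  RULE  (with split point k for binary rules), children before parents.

[0,5] S   <
  [0,3] S\NP   >
    [0,2] (S\NP)/(N/S)   <
      [0,1] "in" : NP
      [1,2] "built" : ((S\NP)/(N/S))\NP
    [2,3] "no" : N/S
  [3,5] S\(S\NP)   >
    [3,4] "that" : (S\(S\NP))/S
    [4,5] "the" : S

[0,1] NP  lex  "in"
[1,2] ((S\NP)/(N/S))\NP  lex  "built"
[0,2] (S\NP)/(N/S)  <  k=1
[2,3] N/S  lex  "no"
[0,3] S\NP  >  k=2
[3,4] (S\(S\NP))/S  lex  "that"
[4,5] S  lex  "the"
[3,5] S\(S\NP)  >  k=4
[0,5] S  <  k=3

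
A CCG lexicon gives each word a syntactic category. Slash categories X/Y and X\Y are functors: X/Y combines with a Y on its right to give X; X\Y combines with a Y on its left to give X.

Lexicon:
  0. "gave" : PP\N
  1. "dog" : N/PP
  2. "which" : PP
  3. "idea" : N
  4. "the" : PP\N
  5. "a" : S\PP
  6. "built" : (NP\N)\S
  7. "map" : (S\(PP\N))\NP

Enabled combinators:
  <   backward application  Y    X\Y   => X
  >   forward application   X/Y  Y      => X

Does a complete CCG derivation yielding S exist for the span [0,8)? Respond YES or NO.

[0,8] S   <
  [0,1] "gave" : PP\N
  [1,8] S\(PP\N)   <
    [1,7] NP   <
      [1,3] N   >
        [1,2] "dog" : N/PP
        [2,3] "which" : PP
      [3,7] NP\N   <
        [3,6] S   <
          [3,5] PP   <
            [3,4] "idea" : N
            [4,5] "the" : PP\N
          [5,6] "a" : S\PP
        [6,7] "built" : (NP\N)\S
    [7,8] "map" : (S\(PP\N))\NP

YES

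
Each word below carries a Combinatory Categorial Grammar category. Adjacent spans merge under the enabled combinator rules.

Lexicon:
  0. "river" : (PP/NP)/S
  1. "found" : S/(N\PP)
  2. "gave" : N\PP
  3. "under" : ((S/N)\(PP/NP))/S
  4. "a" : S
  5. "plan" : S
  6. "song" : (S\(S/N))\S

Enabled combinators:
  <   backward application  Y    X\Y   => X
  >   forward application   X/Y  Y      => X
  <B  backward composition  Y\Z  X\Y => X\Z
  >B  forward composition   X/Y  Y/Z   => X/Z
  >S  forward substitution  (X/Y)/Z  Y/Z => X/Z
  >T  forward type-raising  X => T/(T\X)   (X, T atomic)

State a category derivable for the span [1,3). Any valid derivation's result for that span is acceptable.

[0,7] S   <
  [0,5] S/N   <
    [0,3] PP/NP   >
      [0,1] "river" : (PP/NP)/S
      [1,3] S   >
        [1,2] "found" : S/(N\PP)
        [2,3] "gave" : N\PP
    [3,5] (S/N)\(PP/NP)   >
      [3,4] "under" : ((S/N)\(PP/NP))/S
      [4,5] "a" : S
  [5,7] S\(S/N)   <
    [5,6] "plan" : S
    [6,7] "song" : (S\(S/N))\S

S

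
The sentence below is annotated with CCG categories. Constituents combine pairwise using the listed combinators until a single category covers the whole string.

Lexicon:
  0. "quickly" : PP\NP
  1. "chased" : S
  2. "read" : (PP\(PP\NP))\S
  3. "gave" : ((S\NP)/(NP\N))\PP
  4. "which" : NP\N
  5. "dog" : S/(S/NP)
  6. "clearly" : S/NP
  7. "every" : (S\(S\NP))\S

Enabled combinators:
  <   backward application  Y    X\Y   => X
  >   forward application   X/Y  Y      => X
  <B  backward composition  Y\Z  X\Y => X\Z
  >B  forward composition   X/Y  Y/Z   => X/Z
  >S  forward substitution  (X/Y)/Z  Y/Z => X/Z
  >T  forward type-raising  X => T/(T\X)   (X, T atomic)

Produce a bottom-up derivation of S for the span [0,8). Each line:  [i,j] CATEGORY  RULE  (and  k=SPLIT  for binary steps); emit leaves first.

[0,8] S   <
  [0,5] S\NP   >
    [0,4] (S\NP)/(NP\N)   <
      [0,3] PP   <
        [0,1] "quickly" : PP\NP
        [1,3] PP\(PP\NP)   <
          [1,2] "chased" : S
          [2,3] "read" : (PP\(PP\NP))\S
      [3,4] "gave" : ((S\NP)/(NP\N))\PP
    [4,5] "which" : NP\N
  [5,8] S\(S\NP)   <
    [5,7] S   >
      [5,6] "dog" : S/(S/NP)
      [6,7] "clearly" : S/NP
    [7,8] "every" : (S\(S\NP))\S

[0,1] PP\NP  lex  "quickly"
[1,2] S  lex  "chased"
[2,3] (PP\(PP\NP))\S  lex  "read"
[1,3] PP\(PP\NP)  <  k=2
[0,3] PP  <  k=1
[3,4] ((S\NP)/(NP\N))\PP  lex  "gave"
[0,4] (S\NP)/(NP\N)  <  k=3
[4,5] NP\N  lex  "which"
[0,5] S\NP  >  k=4
[5,6] S/(S/NP)  lex  "dog"
[6,7] S/NP  lex  "clearly"
[5,7] S  >  k=6
[7,8] (S\(S\NP))\S  lex  "every"
[5,8] S\(S\NP)  <  k=7
[0,8] S  <  k=5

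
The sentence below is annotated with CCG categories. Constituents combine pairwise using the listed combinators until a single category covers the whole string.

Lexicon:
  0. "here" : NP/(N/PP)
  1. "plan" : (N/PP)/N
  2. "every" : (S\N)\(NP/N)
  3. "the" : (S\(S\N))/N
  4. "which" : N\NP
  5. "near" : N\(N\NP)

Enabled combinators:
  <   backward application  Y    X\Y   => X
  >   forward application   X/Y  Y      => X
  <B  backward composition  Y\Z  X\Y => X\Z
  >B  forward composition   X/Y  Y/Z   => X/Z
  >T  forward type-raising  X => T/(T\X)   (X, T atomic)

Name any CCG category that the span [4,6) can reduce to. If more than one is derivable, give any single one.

N

[0,6] S   <
  [0,3] S\N   <
    [0,2] NP/N   >B
      [0,1] "here" : NP/(N/PP)
      [1,2] "plan" : (N/PP)/N
    [2,3] "every" : (S\N)\(NP/N)
  [3,6] S\(S\N)   >
    [3,4] "the" : (S\(S\N))/N
    [4,6] N   <
      [4,5] "which" : N\NP
      [5,6] "near" : N\(N\NP)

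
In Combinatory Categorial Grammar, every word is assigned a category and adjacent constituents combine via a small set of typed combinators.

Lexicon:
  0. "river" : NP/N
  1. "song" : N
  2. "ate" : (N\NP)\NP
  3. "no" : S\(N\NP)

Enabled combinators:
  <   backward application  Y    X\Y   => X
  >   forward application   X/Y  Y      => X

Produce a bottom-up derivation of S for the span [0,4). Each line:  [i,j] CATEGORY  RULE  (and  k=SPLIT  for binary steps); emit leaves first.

[0,1] NP/N  lex  "river"
[1,2] N  lex  "song"
[0,2] NP  >  k=1
[2,3] (N\NP)\NP  lex  "ate"
[0,3] N\NP  <  k=2
[3,4] S\(N\NP)  lex  "no"
[0,4] S  <  k=3

[0,4] S   <
  [0,3] N\NP   <
    [0,2] NP   >
      [0,1] "river" : NP/N
      [1,2] "song" : N
    [2,3] "ate" : (N\NP)\NP
  [3,4] "no" : S\(N\NP)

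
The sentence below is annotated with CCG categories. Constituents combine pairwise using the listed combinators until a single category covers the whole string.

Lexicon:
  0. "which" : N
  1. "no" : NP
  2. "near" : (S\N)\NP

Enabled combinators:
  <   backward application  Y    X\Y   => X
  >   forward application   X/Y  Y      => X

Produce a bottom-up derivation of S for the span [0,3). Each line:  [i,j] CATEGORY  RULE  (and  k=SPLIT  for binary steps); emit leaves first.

[0,1] N  lex  "which"
[1,2] NP  lex  "no"
[2,3] (S\N)\NP  lex  "near"
[1,3] S\N  <  k=2
[0,3] S  <  k=1

[0,3] S   <
  [0,1] "which" : N
  [1,3] S\N   <
    [1,2] "no" : NP
    [2,3] "near" : (S\N)\NP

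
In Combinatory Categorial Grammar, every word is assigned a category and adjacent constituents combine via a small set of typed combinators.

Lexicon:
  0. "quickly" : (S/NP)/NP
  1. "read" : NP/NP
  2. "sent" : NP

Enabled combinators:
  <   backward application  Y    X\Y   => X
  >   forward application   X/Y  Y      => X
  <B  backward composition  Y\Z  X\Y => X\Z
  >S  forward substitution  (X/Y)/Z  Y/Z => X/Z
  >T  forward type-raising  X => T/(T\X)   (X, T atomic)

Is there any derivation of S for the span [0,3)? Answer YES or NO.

[0,3] S   >
  [0,2] S/NP   >S
    [0,1] "quickly" : (S/NP)/NP
    [1,2] "read" : NP/NP
  [2,3] "sent" : NP

YES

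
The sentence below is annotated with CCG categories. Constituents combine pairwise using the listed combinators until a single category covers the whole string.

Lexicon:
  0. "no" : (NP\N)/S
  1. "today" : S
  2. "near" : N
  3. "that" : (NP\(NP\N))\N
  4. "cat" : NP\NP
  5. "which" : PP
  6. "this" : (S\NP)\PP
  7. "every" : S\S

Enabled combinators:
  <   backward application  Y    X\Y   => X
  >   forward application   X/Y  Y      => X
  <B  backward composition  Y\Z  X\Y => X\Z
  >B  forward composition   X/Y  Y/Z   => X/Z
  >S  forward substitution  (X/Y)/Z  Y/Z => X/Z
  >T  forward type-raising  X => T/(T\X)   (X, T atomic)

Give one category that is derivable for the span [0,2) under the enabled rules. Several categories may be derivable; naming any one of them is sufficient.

[0,8] S   <
  [0,4] NP   <
    [0,2] NP\N   >
      [0,1] "no" : (NP\N)/S
      [1,2] "today" : S
    [2,4] NP\(NP\N)   <
      [2,3] "near" : N
      [3,4] "that" : (NP\(NP\N))\N
  [4,8] S\NP   <B
    [4,7] S\NP   <B
      [4,5] "cat" : NP\NP
      [5,7] S\NP   <
        [5,6] "which" : PP
        [6,7] "this" : (S\NP)\PP
    [7,8] "every" : S\S

NP\N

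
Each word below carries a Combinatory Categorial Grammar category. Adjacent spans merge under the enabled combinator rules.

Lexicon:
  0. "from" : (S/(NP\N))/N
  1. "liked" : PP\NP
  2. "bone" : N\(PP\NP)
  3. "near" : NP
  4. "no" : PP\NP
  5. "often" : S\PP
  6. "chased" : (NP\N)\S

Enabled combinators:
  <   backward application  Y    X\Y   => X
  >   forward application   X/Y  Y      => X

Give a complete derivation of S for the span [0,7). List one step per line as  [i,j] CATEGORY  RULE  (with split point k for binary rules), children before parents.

[0,7] S   >
  [0,3] S/(NP\N)   >
    [0,1] "from" : (S/(NP\N))/N
    [1,3] N   <
      [1,2] "liked" : PP\NP
      [2,3] "bone" : N\(PP\NP)
  [3,7] NP\N   <
    [3,6] S   <
      [3,5] PP   <
        [3,4] "near" : NP
        [4,5] "no" : PP\NP
      [5,6] "often" : S\PP
    [6,7] "chased" : (NP\N)\S

[0,1] (S/(NP\N))/N  lex  "from"
[1,2] PP\NP  lex  "liked"
[2,3] N\(PP\NP)  lex  "bone"
[1,3] N  <  k=2
[0,3] S/(NP\N)  >  k=1
[3,4] NP  lex  "near"
[4,5] PP\NP  lex  "no"
[3,5] PP  <  k=4
[5,6] S\PP  lex  "often"
[3,6] S  <  k=5
[6,7] (NP\N)\S  lex  "chased"
[3,7] NP\N  <  k=6
[0,7] S  >  k=3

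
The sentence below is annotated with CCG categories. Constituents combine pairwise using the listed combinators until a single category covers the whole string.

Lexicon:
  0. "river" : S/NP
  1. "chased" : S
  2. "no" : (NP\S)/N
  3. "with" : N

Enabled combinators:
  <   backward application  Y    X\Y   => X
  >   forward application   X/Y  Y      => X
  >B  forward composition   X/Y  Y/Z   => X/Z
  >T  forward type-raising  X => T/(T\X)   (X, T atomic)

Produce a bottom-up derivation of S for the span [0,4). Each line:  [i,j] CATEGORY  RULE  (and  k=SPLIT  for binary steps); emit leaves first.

[0,4] S   >
  [0,1] "river" : S/NP
  [1,4] NP   <
    [1,2] "chased" : S
    [2,4] NP\S   >
      [2,3] "no" : (NP\S)/N
      [3,4] "with" : N

[0,1] S/NP  lex  "river"
[1,2] S  lex  "chased"
[2,3] (NP\S)/N  lex  "no"
[3,4] N  lex  "with"
[2,4] NP\S  >  k=3
[1,4] NP  <  k=2
[0,4] S  >  k=1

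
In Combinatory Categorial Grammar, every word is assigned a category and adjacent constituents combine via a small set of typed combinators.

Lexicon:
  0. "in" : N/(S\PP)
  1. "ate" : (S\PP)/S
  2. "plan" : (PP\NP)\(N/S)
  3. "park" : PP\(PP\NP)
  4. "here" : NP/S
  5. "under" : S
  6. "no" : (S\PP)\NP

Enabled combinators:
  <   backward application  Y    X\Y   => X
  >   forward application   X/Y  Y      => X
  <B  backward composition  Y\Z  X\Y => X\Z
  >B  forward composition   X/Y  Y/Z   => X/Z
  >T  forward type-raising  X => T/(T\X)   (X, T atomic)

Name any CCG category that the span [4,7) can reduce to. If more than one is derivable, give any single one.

[0,7] S   <
  [0,4] PP   <
    [0,3] PP\NP   <
      [0,2] N/S   >B
        [0,1] "in" : N/(S\PP)
        [1,2] "ate" : (S\PP)/S
      [2,3] "plan" : (PP\NP)\(N/S)
    [3,4] "park" : PP\(PP\NP)
  [4,7] S\PP   <
    [4,6] NP   >
      [4,5] "here" : NP/S
      [5,6] "under" : S
    [6,7] "no" : (S\PP)\NP

S\PP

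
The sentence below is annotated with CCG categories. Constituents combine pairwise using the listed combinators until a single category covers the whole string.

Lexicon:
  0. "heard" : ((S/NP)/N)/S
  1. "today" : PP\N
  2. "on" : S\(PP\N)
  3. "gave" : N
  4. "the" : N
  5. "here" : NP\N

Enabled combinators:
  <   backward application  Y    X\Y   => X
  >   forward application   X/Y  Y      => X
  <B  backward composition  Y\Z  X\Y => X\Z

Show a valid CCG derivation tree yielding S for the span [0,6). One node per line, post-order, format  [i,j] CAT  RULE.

[0,6] S   >
  [0,4] S/NP   >
    [0,3] (S/NP)/N   >
      [0,1] "heard" : ((S/NP)/N)/S
      [1,3] S   <
        [1,2] "today" : PP\N
        [2,3] "on" : S\(PP\N)
    [3,4] "gave" : N
  [4,6] NP   <
    [4,5] "the" : N
    [5,6] "here" : NP\N

[0,1] ((S/NP)/N)/S  lex  "heard"
[1,2] PP\N  lex  "today"
[2,3] S\(PP\N)  lex  "on"
[1,3] S  <  k=2
[0,3] (S/NP)/N  >  k=1
[3,4] N  lex  "gave"
[0,4] S/NP  >  k=3
[4,5] N  lex  "the"
[5,6] NP\N  lex  "here"
[4,6] NP  <  k=5
[0,6] S  >  k=4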